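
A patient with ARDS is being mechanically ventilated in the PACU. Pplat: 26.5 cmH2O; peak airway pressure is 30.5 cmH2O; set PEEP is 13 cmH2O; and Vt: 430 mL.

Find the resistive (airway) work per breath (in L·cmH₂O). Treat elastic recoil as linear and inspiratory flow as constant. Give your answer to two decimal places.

With constant inspiratory flow the resistive pressure is constant at PIP − Pplat = 30.5 − 26.5 = 4.0 cmH2O, so resistive work = 4.0 × 0.430 = 1.72 L·cmH2O.

1.72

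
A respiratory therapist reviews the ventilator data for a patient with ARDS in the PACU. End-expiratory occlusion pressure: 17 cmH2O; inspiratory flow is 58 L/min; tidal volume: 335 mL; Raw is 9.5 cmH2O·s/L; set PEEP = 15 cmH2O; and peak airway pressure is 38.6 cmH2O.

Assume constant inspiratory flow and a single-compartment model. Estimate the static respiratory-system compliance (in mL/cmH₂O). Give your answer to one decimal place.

27.0

Flow: 58 L/min ÷ 60 = 0.9667 L/s.
Total PEEP = 17 cmH2O (set 15 + intrinsic 2); this is the baseline alveolar pressure.
Equation of motion (constant flow): PIP = Vt/C + R·V̇ + PEEP.
Vt/C = PIP − R·V̇ − PEEP = 38.6 − 9.5×0.9667 − 17 = 38.6 − 9.184 − 17 = 12.416 cmH2O.
C = Vt / 12.416 = 335 / 12.416 = 26.981 mL/cmH2O.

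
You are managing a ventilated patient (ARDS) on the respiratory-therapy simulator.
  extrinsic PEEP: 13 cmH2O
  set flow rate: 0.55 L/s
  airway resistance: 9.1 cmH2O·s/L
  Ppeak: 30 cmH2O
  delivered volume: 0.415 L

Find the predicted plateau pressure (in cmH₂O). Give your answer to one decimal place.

25.0

Pplat = PIP − Raw × flow = 30 − 9.1 × 0.55 = 30 − 5.005 = 24.995 cmH2O.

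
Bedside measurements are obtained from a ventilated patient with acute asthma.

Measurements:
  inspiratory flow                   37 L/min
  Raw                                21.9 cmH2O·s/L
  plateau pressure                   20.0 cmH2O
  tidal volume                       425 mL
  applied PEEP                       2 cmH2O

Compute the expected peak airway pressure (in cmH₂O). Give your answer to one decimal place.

33.5

Flow: 37 L/min ÷ 60 = 0.6167 L/s.
PIP = Pplat + Raw × flow = 20.0 + 21.9 × 0.6167 = 20.0 + 13.506 = 33.506 cmH2O.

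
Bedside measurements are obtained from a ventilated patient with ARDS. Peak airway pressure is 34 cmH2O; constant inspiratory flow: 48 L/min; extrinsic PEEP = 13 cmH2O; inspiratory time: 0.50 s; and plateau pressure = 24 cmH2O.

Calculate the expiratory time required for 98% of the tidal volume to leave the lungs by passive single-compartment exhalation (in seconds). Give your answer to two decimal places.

Flow: 48 L/min ÷ 60 = 0.8 L/s.
Vt = flow × Ti = 0.8 L/s × 0.50 s × 1000 mL/L = 400.0 mL.
R = (PIP − Pplat)/V̇ = (34 − 24) / 0.8 = 10.0/0.8 = 12.5 cmH2O·s/L.
C = Vt/(Pplat − PEEP) = 400.0 / (24 − 13) = 400.0/11.0 = 36.364 mL/cmH2O.
τ = R × C = 12.5 × 0.03636 L/cmH2O = 0.4545 s.
t = −τ·ln(1 − 0.98) = −0.4545·ln(0.02) = 1.778 s.

1.78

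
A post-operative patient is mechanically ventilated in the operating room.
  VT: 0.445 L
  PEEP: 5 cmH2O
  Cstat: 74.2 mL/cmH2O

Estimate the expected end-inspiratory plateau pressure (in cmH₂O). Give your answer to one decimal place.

11.0

Pplat = PEEP + Vt / Cstat = 5 + 445 / 74.2 = 5 + 5.997 = 10.997 cmH2O.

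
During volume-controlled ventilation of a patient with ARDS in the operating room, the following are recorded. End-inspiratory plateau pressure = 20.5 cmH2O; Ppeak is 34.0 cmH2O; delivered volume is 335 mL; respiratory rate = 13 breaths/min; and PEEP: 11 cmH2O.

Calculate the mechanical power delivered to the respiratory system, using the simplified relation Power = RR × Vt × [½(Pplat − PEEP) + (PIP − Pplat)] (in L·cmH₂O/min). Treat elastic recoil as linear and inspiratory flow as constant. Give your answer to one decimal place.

Per-breath work = Vt × [½(Pplat−PEEP) + (PIP−Pplat)] = 0.335 × [0.5×9.5 + 13.5] = 0.335 × 18.25 = 6.114 L·cmH2O.
Power = 13 × 6.114 = 79.482 L·cmH2O/min.

79.5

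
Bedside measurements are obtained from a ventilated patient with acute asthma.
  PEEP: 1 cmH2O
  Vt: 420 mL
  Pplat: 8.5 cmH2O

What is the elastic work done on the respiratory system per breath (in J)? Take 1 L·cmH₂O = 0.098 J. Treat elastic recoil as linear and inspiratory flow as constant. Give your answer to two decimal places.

0.15

Elastic work ≈ ½ × (Pplat − PEEP) × Vt = 0.5 × (8.5 − 1) × 0.420 L = 0.5 × 7.5 × 0.420 = 1.575 L·cmH2O.
× 0.098 J/(L·cmH2O) → 0.1544 J.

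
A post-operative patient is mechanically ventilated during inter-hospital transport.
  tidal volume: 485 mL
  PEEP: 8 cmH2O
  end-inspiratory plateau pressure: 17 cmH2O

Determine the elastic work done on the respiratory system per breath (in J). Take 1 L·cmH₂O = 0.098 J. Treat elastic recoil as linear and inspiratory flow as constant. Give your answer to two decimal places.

0.21

Elastic work ≈ ½ × (Pplat − PEEP) × Vt = 0.5 × (17 − 8) × 0.485 L = 0.5 × 9.0 × 0.485 = 2.183 L·cmH2O.
× 0.098 J/(L·cmH2O) → 0.2139 J.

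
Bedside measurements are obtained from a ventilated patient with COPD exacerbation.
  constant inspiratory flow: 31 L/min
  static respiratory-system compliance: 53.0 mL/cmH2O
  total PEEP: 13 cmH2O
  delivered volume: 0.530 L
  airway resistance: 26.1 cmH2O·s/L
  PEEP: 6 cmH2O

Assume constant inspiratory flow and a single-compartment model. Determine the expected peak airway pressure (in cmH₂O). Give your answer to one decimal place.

Flow: 31 L/min ÷ 60 = 0.5167 L/s.
Total PEEP = 13 cmH2O (set 6 + intrinsic 7); this is the baseline alveolar pressure.
Equation of motion (constant flow): PIP = Vt/C + R·V̇ + PEEP.
PIP = 530/53.0 + 26.1×0.5167 + 13 = 10.0 + 13.486 + 13 = 36.486 cmH2O.

36.5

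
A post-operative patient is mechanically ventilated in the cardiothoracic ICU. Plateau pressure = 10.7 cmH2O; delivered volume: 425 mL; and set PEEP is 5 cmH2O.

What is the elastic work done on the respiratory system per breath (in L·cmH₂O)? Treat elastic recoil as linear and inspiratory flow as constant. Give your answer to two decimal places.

1.21

Elastic work ≈ ½ × (Pplat − PEEP) × Vt = 0.5 × (10.7 − 5) × 0.425 L = 0.5 × 5.7 × 0.425 = 1.211 L·cmH2O.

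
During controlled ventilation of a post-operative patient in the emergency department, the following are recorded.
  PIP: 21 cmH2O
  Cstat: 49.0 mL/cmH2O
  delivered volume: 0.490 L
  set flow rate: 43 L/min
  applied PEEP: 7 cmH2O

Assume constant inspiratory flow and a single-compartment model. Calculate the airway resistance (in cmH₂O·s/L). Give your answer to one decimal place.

5.6

Flow: 43 L/min ÷ 60 = 0.7167 L/s.
Equation of motion (constant flow): PIP = Vt/C + R·V̇ + PEEP.
R·V̇ = PIP − Vt/C − PEEP = 21 − 490/49.0 − 7 = 21 − 10.0 − 7 = 4.0 cmH2O.
R = 4.0 / 0.7167 = 5.581 cmH2O·s/L.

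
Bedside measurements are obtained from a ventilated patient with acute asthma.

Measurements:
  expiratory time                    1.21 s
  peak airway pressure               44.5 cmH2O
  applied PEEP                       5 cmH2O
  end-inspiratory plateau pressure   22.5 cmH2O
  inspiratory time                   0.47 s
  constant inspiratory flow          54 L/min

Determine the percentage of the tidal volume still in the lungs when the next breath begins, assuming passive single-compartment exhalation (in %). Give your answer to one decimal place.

Flow: 54 L/min ÷ 60 = 0.9 L/s.
Vt = flow × Ti = 0.9 L/s × 0.47 s × 1000 mL/L = 423.0 mL.
R = (PIP − Pplat)/V̇ = (44.5 − 22.5) / 0.9 = 22.0/0.9 = 24.444 cmH2O·s/L.
C = Vt/(Pplat − PEEP) = 423.0 / (22.5 − 5) = 423.0/17.5 = 24.171 mL/cmH2O.
τ = R × C = 24.444 × 0.02417 L/cmH2O = 0.5908 s.
Fraction remaining at end-expiration = e^(−Te/τ) = e^(−1.21/0.5908) = 0.129 → 12.9%.

12.9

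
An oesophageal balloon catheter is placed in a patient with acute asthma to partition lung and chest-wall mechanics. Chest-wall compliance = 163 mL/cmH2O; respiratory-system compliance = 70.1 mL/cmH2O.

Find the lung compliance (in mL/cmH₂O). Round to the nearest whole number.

123

1/CL = 1/Crs − 1/Ccw.
1/CL = 1/70.1 − 1/163 = 0.00813.
CL = 123.0 mL/cmH2O.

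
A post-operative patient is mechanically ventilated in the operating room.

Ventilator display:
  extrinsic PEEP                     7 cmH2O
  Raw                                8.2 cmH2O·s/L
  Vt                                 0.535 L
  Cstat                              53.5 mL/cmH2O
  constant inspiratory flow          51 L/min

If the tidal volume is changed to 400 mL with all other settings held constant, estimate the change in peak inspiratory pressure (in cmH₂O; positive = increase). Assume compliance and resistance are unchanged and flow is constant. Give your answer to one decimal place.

-2.5

PIP = Vt/C + R·V̇ + PEEP (constant-flow equation of motion).
Only the elastic term changes: ΔPIP = ΔVt / C = (400 − 535) / 53.5 = -2.523 cmH2O.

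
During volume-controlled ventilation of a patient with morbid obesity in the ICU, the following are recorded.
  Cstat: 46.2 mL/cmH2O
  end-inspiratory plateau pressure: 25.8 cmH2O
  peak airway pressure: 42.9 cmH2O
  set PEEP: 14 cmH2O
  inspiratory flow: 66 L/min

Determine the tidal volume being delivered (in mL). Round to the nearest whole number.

545

Vt = Cstat × (Pplat − PEEP) = 46.2 × (25.8 − 14) = 46.2 × 11.8 = 545.16 mL.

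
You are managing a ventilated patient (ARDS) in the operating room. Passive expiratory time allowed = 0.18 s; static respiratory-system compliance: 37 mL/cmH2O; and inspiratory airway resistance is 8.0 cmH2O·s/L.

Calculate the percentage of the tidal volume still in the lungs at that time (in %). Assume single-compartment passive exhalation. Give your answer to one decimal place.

τ = R × C = 8.0 × 37 mL/cmH2O = 8.0 × 0.037 L/cmH2O = 0.296 s.
Passive exhalation: V(t)/V₀ = e^(−t/τ) = e^(−0.18/0.296) = 0.5444.
Fraction remaining = 0.5444 → 54.44%.

54.4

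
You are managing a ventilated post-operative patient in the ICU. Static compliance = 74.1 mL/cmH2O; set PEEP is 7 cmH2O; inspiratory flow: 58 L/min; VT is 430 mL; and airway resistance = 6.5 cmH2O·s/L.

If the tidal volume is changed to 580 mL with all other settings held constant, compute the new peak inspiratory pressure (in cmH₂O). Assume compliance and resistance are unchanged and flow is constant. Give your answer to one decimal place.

Flow: 58 L/min ÷ 60 = 0.9667 L/s.
PIP = Vt/C + R·V̇ + PEEP (constant-flow equation of motion).
Only the elastic term changes: ΔPIP = ΔVt / C = (580 − 430) / 74.1 = 2.024 cmH2O.
Original PIP = 430/74.1 + 6.5×0.9667 + 7 = 19.087 cmH2O; new PIP = 19.087 + (2.024) = 21.111 cmH2O.

21.1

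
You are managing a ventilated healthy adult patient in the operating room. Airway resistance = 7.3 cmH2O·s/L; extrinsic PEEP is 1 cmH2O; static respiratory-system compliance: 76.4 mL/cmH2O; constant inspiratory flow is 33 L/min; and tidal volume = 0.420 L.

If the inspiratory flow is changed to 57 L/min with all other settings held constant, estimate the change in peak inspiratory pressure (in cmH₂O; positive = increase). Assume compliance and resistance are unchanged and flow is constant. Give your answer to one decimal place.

2.9

Flow: 33 L/min ÷ 60 = 0.55 L/s.
New flow: 57 L/min ÷ 60 = 0.95 L/s.
PIP = Vt/C + R·V̇ + PEEP (constant-flow equation of motion).
Only the resistive term changes: ΔPIP = R × ΔV̇ = 7.3 × (0.95 − 0.55) = 7.3 × 0.4 = 2.92 cmH2O.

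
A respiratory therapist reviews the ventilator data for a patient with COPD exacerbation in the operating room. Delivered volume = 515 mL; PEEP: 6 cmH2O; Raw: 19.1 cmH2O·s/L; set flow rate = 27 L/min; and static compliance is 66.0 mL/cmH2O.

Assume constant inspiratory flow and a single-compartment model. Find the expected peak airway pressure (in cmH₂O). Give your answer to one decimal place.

Flow: 27 L/min ÷ 60 = 0.45 L/s.
Equation of motion (constant flow): PIP = Vt/C + R·V̇ + PEEP.
PIP = 515/66.0 + 19.1×0.45 + 6 = 7.803 + 8.595 + 6 = 22.398 cmH2O.

22.4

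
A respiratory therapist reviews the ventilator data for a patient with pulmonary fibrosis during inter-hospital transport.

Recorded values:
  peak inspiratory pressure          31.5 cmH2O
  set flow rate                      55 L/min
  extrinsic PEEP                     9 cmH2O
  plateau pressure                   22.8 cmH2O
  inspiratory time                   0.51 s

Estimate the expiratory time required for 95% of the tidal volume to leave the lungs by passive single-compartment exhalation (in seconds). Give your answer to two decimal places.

0.96

Flow: 55 L/min ÷ 60 = 0.9167 L/s.
Vt = flow × Ti = 0.9167 L/s × 0.51 s × 1000 mL/L = 467.52 mL.
R = (PIP − Pplat)/V̇ = (31.5 − 22.8) / 0.9167 = 8.7/0.9167 = 9.491 cmH2O·s/L.
C = Vt/(Pplat − PEEP) = 467.52 / (22.8 − 9) = 467.52/13.8 = 33.878 mL/cmH2O.
τ = R × C = 9.491 × 0.03388 L/cmH2O = 0.3216 s.
t = −τ·ln(1 − 0.95) = −0.3216·ln(0.05) = 0.9634 s.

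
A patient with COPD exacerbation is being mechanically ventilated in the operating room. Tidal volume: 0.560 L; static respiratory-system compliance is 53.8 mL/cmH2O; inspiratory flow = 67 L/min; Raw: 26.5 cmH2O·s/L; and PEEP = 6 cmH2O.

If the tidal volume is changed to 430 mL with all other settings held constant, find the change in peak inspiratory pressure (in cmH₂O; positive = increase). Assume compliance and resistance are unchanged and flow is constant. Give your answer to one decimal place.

PIP = Vt/C + R·V̇ + PEEP (constant-flow equation of motion).
Only the elastic term changes: ΔPIP = ΔVt / C = (430 − 560) / 53.8 = -2.416 cmH2O.

-2.4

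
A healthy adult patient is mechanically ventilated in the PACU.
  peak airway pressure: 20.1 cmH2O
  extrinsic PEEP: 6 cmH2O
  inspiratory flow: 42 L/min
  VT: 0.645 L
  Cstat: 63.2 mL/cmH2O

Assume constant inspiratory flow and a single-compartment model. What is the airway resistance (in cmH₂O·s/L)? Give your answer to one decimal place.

5.6

Flow: 42 L/min ÷ 60 = 0.7 L/s.
Equation of motion (constant flow): PIP = Vt/C + R·V̇ + PEEP.
R·V̇ = PIP − Vt/C − PEEP = 20.1 − 645/63.2 − 6 = 20.1 − 10.206 − 6 = 3.894 cmH2O.
R = 3.894 / 0.7 = 5.563 cmH2O·s/L.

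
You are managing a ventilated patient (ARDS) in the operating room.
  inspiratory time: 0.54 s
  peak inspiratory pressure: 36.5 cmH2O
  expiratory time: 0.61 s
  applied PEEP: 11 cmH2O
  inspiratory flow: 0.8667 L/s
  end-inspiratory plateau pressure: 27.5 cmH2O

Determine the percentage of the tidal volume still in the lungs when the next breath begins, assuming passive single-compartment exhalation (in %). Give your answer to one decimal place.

Vt = flow × Ti = 0.8667 L/s × 0.54 s × 1000 mL/L = 468.02 mL.
R = (PIP − Pplat)/V̇ = (36.5 − 27.5) / 0.8667 = 9.0/0.8667 = 10.384 cmH2O·s/L.
C = Vt/(Pplat − PEEP) = 468.02 / (27.5 − 11) = 468.02/16.5 = 28.365 mL/cmH2O.
τ = R × C = 10.384 × 0.02837 L/cmH2O = 0.2946 s.
Fraction remaining at end-expiration = e^(−Te/τ) = e^(−0.61/0.2946) = 0.1261 → 12.61%.

12.6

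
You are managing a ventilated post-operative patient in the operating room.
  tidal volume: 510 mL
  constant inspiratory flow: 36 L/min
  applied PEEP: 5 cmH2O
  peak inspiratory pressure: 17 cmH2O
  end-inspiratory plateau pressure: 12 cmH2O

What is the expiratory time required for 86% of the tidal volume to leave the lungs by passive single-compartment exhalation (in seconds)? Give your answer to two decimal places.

1.19

Flow: 36 L/min ÷ 60 = 0.6 L/s.
R = (PIP − Pplat)/V̇ = (17 − 12) / 0.6 = 5.0/0.6 = 8.333 cmH2O·s/L.
C = Vt/(Pplat − PEEP) = 510.0 / (12 − 5) = 510.0/7.0 = 72.857 mL/cmH2O.
τ = R × C = 8.333 × 0.07286 L/cmH2O = 0.6071 s.
t = −τ·ln(1 − 0.86) = −0.6071·ln(0.14) = 1.194 s.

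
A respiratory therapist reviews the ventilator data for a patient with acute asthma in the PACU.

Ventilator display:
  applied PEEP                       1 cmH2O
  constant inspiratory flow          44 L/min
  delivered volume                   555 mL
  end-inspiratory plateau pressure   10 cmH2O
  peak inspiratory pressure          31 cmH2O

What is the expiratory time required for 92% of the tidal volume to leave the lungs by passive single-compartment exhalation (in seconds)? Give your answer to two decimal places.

Flow: 44 L/min ÷ 60 = 0.7333 L/s.
R = (PIP − Pplat)/V̇ = (31 − 10) / 0.7333 = 21.0/0.7333 = 28.638 cmH2O·s/L.
C = Vt/(Pplat − PEEP) = 555.0 / (10 − 1) = 555.0/9.0 = 61.667 mL/cmH2O.
τ = R × C = 28.638 × 0.06167 L/cmH2O = 1.766 s.
t = −τ·ln(1 − 0.92) = −1.766·ln(0.08) = 4.46 s.

4.46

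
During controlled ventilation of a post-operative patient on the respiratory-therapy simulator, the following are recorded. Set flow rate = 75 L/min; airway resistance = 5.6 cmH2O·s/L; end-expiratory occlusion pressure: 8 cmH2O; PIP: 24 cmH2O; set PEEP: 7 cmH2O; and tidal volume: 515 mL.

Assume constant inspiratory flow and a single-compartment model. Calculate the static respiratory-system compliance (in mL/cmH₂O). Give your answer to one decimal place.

Flow: 75 L/min ÷ 60 = 1.25 L/s.
Total PEEP = 8 cmH2O (set 7 + intrinsic 1); this is the baseline alveolar pressure.
Equation of motion (constant flow): PIP = Vt/C + R·V̇ + PEEP.
Vt/C = PIP − R·V̇ − PEEP = 24 − 5.6×1.25 − 8 = 24 − 7.0 − 8 = 9.0 cmH2O.
C = Vt / 9.0 = 515 / 9.0 = 57.222 mL/cmH2O.

57.2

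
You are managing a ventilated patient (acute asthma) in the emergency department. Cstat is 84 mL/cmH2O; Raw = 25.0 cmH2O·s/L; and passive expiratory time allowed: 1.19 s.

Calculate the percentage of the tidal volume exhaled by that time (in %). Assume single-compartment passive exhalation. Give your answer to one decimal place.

τ = R × C = 25.0 × 84 mL/cmH2O = 25.0 × 0.084 L/cmH2O = 2.1 s.
Passive exhalation: V(t)/V₀ = e^(−t/τ) = e^(−1.19/2.1) = 0.5674.
Fraction exhaled = 1 − 0.5674 = 0.4326 → 43.26%.

43.3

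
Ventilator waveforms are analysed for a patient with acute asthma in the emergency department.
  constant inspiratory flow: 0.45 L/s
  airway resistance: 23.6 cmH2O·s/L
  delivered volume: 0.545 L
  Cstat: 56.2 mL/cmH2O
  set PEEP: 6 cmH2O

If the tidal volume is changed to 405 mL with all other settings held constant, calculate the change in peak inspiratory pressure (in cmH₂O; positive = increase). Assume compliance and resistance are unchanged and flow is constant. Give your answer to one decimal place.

-2.5

PIP = Vt/C + R·V̇ + PEEP (constant-flow equation of motion).
Only the elastic term changes: ΔPIP = ΔVt / C = (405 − 545) / 56.2 = -2.491 cmH2O.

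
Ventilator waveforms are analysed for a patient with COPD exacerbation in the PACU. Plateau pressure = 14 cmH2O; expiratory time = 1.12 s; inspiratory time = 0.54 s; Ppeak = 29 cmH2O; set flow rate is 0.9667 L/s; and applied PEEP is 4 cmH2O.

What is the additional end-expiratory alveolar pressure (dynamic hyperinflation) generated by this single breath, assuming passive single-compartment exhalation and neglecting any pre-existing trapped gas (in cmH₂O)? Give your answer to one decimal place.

2.5

Vt = flow × Ti = 0.9667 L/s × 0.54 s × 1000 mL/L = 522.02 mL.
R = (PIP − Pplat)/V̇ = (29 − 14) / 0.9667 = 15.0/0.9667 = 15.517 cmH2O·s/L.
C = Vt/(Pplat − PEEP) = 522.02 / (14 − 4) = 522.02/10.0 = 52.202 mL/cmH2O.
τ = R × C = 15.517 × 0.0522 L/cmH2O = 0.81 s.
Fraction remaining = e^(−Te/τ) = e^(−1.12/0.81) = 0.2509; trapped volume = 522.02 × 0.2509 = 130.97 mL.
Additional alveolar pressure from trapping ≈ V_trapped / C = 130.97 / 52.202 = 2.509 cmH2O.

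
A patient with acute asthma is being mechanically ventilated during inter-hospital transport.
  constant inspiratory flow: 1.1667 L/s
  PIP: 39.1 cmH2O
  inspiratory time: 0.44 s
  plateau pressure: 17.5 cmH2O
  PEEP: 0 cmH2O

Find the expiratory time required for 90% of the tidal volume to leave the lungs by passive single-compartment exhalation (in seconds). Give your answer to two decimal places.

Vt = flow × Ti = 1.1667 L/s × 0.44 s × 1000 mL/L = 513.35 mL.
R = (PIP − Pplat)/V̇ = (39.1 − 17.5) / 1.1667 = 21.6/1.1667 = 18.514 cmH2O·s/L.
C = Vt/(Pplat − PEEP) = 513.35 / (17.5 − 0) = 513.35/17.5 = 29.334 mL/cmH2O.
τ = R × C = 18.514 × 0.02933 L/cmH2O = 0.543 s.
t = −τ·ln(1 − 0.90) = −0.543·ln(0.1) = 1.25 s.

1.25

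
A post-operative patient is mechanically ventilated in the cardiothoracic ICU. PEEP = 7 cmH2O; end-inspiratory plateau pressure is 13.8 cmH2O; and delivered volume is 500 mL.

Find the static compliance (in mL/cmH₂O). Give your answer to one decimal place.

Cstat = Vt / (Pplat − PEEP) = 500 / (13.8 − 7) = 500 / 6.8 = 73.529 mL/cmH2O.

73.5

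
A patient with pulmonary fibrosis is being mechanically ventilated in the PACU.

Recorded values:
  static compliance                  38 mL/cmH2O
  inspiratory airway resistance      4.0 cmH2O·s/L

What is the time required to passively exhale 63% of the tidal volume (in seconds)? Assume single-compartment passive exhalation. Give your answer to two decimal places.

τ = R × C = 4.0 × 38 mL/cmH2O = 4.0 × 0.038 L/cmH2O = 0.152 s.
Exhaled fraction f = 1 − e^(−t/τ) → t = −τ·ln(1 − f) = −0.152·ln(0.37) = 0.1511 s.

0.15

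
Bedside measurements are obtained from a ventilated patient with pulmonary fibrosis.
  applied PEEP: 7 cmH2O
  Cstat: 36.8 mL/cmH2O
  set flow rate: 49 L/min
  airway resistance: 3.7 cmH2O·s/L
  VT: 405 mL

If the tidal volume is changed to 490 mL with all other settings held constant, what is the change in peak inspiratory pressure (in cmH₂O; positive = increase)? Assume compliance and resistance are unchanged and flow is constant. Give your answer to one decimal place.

PIP = Vt/C + R·V̇ + PEEP (constant-flow equation of motion).
Only the elastic term changes: ΔPIP = ΔVt / C = (490 − 405) / 36.8 = 2.31 cmH2O.

2.3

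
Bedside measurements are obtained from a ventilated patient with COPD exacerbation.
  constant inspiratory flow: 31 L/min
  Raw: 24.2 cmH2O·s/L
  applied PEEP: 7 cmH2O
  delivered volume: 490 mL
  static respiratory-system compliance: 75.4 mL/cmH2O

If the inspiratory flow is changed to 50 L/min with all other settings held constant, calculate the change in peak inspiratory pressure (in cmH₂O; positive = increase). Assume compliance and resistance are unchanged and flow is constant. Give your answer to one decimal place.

Flow: 31 L/min ÷ 60 = 0.5167 L/s.
New flow: 50 L/min ÷ 60 = 0.8333 L/s.
PIP = Vt/C + R·V̇ + PEEP (constant-flow equation of motion).
Only the resistive term changes: ΔPIP = R × ΔV̇ = 24.2 × (0.8333 − 0.5167) = 24.2 × 0.3166 = 7.662 cmH2O.

7.7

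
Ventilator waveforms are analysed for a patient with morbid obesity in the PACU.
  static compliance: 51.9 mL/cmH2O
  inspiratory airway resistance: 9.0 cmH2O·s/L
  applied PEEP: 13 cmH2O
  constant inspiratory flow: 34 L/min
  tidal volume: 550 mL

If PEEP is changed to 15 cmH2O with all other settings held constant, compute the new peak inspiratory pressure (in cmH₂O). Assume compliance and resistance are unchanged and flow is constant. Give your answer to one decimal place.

Flow: 34 L/min ÷ 60 = 0.5667 L/s.
PIP = Vt/C + R·V̇ + PEEP (constant-flow equation of motion).
Only the baseline term changes: ΔPIP = ΔPEEP = 15 − 13 = 2.0 cmH2O.
Original PIP = 550/51.9 + 9.0×0.5667 + 13 = 28.698 cmH2O; new PIP = 28.698 + (2.0) = 30.698 cmH2O.

30.7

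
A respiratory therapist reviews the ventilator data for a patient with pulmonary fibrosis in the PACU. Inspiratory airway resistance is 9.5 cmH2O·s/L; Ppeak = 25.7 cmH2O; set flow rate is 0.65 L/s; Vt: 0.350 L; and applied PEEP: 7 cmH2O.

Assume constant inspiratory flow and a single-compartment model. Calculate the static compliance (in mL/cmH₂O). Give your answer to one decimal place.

Equation of motion (constant flow): PIP = Vt/C + R·V̇ + PEEP.
Vt/C = PIP − R·V̇ − PEEP = 25.7 − 9.5×0.65 − 7 = 25.7 − 6.175 − 7 = 12.525 cmH2O.
C = Vt / 12.525 = 350 / 12.525 = 27.944 mL/cmH2O.

27.9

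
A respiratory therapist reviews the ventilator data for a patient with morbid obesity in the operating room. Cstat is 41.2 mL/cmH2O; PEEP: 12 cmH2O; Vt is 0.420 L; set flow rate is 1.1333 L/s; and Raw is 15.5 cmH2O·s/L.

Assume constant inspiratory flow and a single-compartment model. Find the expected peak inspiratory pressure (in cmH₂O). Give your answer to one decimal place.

Equation of motion (constant flow): PIP = Vt/C + R·V̇ + PEEP.
PIP = 420/41.2 + 15.5×1.1333 + 12 = 10.194 + 17.566 + 12 = 39.76 cmH2O.

39.8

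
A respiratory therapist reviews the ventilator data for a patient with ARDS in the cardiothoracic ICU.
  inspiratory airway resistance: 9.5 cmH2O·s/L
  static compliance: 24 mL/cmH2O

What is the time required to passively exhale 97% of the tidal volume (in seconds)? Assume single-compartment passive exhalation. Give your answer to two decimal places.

τ = R × C = 9.5 × 24 mL/cmH2O = 9.5 × 0.024 L/cmH2O = 0.228 s.
Exhaled fraction f = 1 − e^(−t/τ) → t = −τ·ln(1 − f) = −0.228·ln(0.03) = 0.7995 s.

0.80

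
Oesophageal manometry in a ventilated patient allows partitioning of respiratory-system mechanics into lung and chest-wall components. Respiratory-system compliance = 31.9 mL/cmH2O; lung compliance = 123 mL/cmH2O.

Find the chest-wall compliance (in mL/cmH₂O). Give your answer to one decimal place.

43.1

1/Ccw = 1/Crs − 1/CL.
1/Ccw = 1/31.9 − 1/123 = 0.02322.
Ccw = 43.066 mL/cmH2O.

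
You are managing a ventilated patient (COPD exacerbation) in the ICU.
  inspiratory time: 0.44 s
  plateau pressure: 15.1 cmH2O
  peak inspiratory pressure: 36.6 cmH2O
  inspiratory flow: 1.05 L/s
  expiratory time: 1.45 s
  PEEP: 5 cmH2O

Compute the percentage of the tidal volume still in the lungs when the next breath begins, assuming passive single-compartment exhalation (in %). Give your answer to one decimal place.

21.3

Vt = flow × Ti = 1.05 L/s × 0.44 s × 1000 mL/L = 462.0 mL.
R = (PIP − Pplat)/V̇ = (36.6 − 15.1) / 1.05 = 21.5/1.05 = 20.476 cmH2O·s/L.
C = Vt/(Pplat − PEEP) = 462.0 / (15.1 − 5) = 462.0/10.1 = 45.743 mL/cmH2O.
τ = R × C = 20.476 × 0.04574 L/cmH2O = 0.9366 s.
Fraction remaining at end-expiration = e^(−Te/τ) = e^(−1.45/0.9366) = 0.2126 → 21.26%.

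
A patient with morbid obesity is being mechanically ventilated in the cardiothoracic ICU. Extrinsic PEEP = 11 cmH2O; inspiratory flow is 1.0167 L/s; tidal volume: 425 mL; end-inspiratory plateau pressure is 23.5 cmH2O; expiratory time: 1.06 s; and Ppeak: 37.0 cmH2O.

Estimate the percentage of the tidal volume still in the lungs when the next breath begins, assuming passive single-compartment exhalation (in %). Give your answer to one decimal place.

R = (PIP − Pplat)/V̇ = (37.0 − 23.5) / 1.0167 = 13.5/1.0167 = 13.278 cmH2O·s/L.
C = Vt/(Pplat − PEEP) = 425.0 / (23.5 − 11) = 425.0/12.5 = 34.0 mL/cmH2O.
τ = R × C = 13.278 × 0.034 L/cmH2O = 0.4515 s.
Fraction remaining at end-expiration = e^(−Te/τ) = e^(−1.06/0.4515) = 0.09559 → 9.559%.

9.6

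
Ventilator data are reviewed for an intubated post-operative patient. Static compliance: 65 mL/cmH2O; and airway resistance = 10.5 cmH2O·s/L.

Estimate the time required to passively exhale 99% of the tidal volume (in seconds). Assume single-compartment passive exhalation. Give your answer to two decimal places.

3.14

τ = R × C = 10.5 × 65 mL/cmH2O = 10.5 × 0.065 L/cmH2O = 0.6825 s.
Exhaled fraction f = 1 − e^(−t/τ) → t = −τ·ln(1 − f) = −0.6825·ln(0.01) = 3.143 s.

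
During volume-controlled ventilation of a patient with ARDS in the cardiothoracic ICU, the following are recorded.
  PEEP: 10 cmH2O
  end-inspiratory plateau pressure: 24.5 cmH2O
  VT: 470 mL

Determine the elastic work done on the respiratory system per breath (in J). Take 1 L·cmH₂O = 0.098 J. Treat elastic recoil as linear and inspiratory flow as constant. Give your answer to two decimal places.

Elastic work ≈ ½ × (Pplat − PEEP) × Vt = 0.5 × (24.5 − 10) × 0.470 L = 0.5 × 14.5 × 0.470 = 3.408 L·cmH2O.
× 0.098 J/(L·cmH2O) → 0.334 J.

0.33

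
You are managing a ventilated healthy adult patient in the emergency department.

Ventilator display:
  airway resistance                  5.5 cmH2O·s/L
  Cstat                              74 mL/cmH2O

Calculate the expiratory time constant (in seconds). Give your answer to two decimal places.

τ = R × C = 5.5 × 74 mL/cmH2O = 5.5 × 0.074 L/cmH2O = 0.407 s.

0.41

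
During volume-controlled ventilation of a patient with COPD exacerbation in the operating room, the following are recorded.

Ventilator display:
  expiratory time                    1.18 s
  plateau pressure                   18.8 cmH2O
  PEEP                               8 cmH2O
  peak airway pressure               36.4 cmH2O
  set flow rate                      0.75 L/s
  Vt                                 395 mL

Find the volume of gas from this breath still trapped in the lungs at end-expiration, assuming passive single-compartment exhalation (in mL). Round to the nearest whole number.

100

R = (PIP − Pplat)/V̇ = (36.4 − 18.8) / 0.75 = 17.6/0.75 = 23.467 cmH2O·s/L.
C = Vt/(Pplat − PEEP) = 395.0 / (18.8 − 8) = 395.0/10.8 = 36.574 mL/cmH2O.
τ = R × C = 23.467 × 0.03657 L/cmH2O = 0.8582 s.
Fraction remaining = e^(−Te/τ) = e^(−1.18/0.8582) = 0.2528.
Trapped volume = 395.0 × 0.2528 = 99.856 mL.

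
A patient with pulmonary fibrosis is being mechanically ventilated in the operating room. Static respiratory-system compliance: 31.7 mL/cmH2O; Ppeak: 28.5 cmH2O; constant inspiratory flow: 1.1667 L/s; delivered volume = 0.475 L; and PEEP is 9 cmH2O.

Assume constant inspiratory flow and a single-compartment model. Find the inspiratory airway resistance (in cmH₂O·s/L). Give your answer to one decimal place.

3.9

Equation of motion (constant flow): PIP = Vt/C + R·V̇ + PEEP.
R·V̇ = PIP − Vt/C − PEEP = 28.5 − 475/31.7 − 9 = 28.5 − 14.984 − 9 = 4.516 cmH2O.
R = 4.516 / 1.1667 = 3.871 cmH2O·s/L.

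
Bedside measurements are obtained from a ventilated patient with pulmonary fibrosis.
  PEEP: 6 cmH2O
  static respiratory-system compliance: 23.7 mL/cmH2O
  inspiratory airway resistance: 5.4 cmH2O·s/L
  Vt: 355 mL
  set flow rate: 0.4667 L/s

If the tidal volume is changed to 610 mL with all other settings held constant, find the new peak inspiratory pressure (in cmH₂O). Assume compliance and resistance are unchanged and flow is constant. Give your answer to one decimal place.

PIP = Vt/C + R·V̇ + PEEP (constant-flow equation of motion).
Only the elastic term changes: ΔPIP = ΔVt / C = (610 − 355) / 23.7 = 10.759 cmH2O.
Original PIP = 355/23.7 + 5.4×0.4667 + 6 = 23.499 cmH2O; new PIP = 23.499 + (10.759) = 34.258 cmH2O.

34.3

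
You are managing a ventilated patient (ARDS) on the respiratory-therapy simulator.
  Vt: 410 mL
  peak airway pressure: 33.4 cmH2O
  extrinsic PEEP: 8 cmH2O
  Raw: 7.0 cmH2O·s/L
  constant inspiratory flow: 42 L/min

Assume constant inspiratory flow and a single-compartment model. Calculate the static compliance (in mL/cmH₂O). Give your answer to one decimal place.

20.0

Flow: 42 L/min ÷ 60 = 0.7 L/s.
Equation of motion (constant flow): PIP = Vt/C + R·V̇ + PEEP.
Vt/C = PIP − R·V̇ − PEEP = 33.4 − 7.0×0.7 − 8 = 33.4 − 4.9 − 8 = 20.5 cmH2O.
C = Vt / 20.5 = 410 / 20.5 = 20.0 mL/cmH2O.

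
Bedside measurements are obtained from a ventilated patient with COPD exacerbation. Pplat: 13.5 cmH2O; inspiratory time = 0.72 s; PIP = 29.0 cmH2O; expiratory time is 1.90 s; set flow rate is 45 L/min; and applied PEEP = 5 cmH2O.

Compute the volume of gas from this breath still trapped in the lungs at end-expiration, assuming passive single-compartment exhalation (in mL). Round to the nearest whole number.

Flow: 45 L/min ÷ 60 = 0.75 L/s.
Vt = flow × Ti = 0.75 L/s × 0.72 s × 1000 mL/L = 540.0 mL.
R = (PIP − Pplat)/V̇ = (29.0 − 13.5) / 0.75 = 15.5/0.75 = 20.667 cmH2O·s/L.
C = Vt/(Pplat − PEEP) = 540.0 / (13.5 − 5) = 540.0/8.5 = 63.529 mL/cmH2O.
τ = R × C = 20.667 × 0.06353 L/cmH2O = 1.313 s.
Fraction remaining = e^(−Te/τ) = e^(−1.90/1.313) = 0.2353.
Trapped volume = 540.0 × 0.2353 = 127.06 mL.

127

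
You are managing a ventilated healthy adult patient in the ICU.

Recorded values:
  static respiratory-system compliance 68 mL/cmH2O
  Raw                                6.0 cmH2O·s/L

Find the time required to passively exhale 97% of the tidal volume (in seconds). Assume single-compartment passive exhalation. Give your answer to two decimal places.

1.43

τ = R × C = 6.0 × 68 mL/cmH2O = 6.0 × 0.068 L/cmH2O = 0.408 s.
Exhaled fraction f = 1 − e^(−t/τ) → t = −τ·ln(1 − f) = −0.408·ln(0.03) = 1.431 s.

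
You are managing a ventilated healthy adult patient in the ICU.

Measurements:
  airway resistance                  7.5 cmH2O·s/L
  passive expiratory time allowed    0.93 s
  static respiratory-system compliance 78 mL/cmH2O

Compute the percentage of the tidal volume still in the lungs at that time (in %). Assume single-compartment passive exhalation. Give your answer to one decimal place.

20.4

τ = R × C = 7.5 × 78 mL/cmH2O = 7.5 × 0.078 L/cmH2O = 0.585 s.
Passive exhalation: V(t)/V₀ = e^(−t/τ) = e^(−0.93/0.585) = 0.204.
Fraction remaining = 0.204 → 20.4%.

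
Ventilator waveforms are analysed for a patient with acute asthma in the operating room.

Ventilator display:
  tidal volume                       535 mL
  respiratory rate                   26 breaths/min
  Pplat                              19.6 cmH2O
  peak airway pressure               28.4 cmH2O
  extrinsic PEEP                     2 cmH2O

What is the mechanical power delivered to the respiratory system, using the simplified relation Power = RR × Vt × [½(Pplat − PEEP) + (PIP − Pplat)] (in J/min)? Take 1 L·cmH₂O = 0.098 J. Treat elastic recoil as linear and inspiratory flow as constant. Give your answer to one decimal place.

24.0

Per-breath work = Vt × [½(Pplat−PEEP) + (PIP−Pplat)] = 0.535 × [0.5×17.6 + 8.8] = 0.535 × 17.6 = 9.416 L·cmH2O.
Power = 26 × 9.416 = 244.82 L·cmH2O/min.
× 0.098 J/(L·cmH2O) → 23.992 J/min.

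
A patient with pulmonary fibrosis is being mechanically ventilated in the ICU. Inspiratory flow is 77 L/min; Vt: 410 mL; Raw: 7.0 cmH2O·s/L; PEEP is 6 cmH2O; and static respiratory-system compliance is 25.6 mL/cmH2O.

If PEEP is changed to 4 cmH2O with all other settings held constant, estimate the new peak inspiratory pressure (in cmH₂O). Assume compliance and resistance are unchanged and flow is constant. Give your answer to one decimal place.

Flow: 77 L/min ÷ 60 = 1.2833 L/s.
PIP = Vt/C + R·V̇ + PEEP (constant-flow equation of motion).
Only the baseline term changes: ΔPIP = ΔPEEP = 4 − 6 = -2.0 cmH2O.
Original PIP = 410/25.6 + 7.0×1.2833 + 6 = 30.999 cmH2O; new PIP = 30.999 + (-2.0) = 28.999 cmH2O.

29.0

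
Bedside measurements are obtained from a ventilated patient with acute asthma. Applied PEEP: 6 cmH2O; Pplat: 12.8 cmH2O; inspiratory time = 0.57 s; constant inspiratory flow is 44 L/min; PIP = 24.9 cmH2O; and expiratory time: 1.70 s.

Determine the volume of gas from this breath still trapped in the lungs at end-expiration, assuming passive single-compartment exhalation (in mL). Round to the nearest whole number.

78

Flow: 44 L/min ÷ 60 = 0.7333 L/s.
Vt = flow × Ti = 0.7333 L/s × 0.57 s × 1000 mL/L = 417.98 mL.
R = (PIP − Pplat)/V̇ = (24.9 − 12.8) / 0.7333 = 12.1/0.7333 = 16.501 cmH2O·s/L.
C = Vt/(Pplat − PEEP) = 417.98 / (12.8 − 6) = 417.98/6.8 = 61.468 mL/cmH2O.
τ = R × C = 16.501 × 0.06147 L/cmH2O = 1.014 s.
Fraction remaining = e^(−Te/τ) = e^(−1.70/1.014) = 0.187.
Trapped volume = 417.98 × 0.187 = 78.162 mL.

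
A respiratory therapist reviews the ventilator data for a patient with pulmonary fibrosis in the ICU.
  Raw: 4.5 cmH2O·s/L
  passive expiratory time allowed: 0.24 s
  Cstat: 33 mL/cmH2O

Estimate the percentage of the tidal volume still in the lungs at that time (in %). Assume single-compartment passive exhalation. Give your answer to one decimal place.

τ = R × C = 4.5 × 33 mL/cmH2O = 4.5 × 0.033 L/cmH2O = 0.1485 s.
Passive exhalation: V(t)/V₀ = e^(−t/τ) = e^(−0.24/0.1485) = 0.1987.
Fraction remaining = 0.1987 → 19.87%.

19.9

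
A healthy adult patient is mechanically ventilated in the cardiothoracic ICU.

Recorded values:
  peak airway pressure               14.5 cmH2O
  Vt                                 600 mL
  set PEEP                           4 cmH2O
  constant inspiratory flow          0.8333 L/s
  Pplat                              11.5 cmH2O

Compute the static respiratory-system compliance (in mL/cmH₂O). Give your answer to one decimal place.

Cstat = Vt / (Pplat − PEEP) = 600 / (11.5 − 4) = 600 / 7.5 = 80.0 mL/cmH2O.

80.0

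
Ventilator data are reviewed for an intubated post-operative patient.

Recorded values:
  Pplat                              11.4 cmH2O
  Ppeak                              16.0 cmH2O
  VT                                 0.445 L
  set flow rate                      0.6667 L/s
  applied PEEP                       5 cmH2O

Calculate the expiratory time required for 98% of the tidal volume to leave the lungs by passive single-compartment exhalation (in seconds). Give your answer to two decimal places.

1.88

R = (PIP − Pplat)/V̇ = (16.0 − 11.4) / 0.6667 = 4.6/0.6667 = 6.9 cmH2O·s/L.
C = Vt/(Pplat − PEEP) = 445.0 / (11.4 − 5) = 445.0/6.4 = 69.531 mL/cmH2O.
τ = R × C = 6.9 × 0.06953 L/cmH2O = 0.4798 s.
t = −τ·ln(1 − 0.98) = −0.4798·ln(0.02) = 1.877 s.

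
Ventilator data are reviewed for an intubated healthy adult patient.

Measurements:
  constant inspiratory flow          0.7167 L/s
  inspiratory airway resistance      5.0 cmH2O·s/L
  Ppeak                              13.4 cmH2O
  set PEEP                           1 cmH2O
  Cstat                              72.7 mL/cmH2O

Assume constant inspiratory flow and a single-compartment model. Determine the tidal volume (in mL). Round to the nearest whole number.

641

Equation of motion (constant flow): PIP = Vt/C + R·V̇ + PEEP.
Vt/C = PIP − R·V̇ − PEEP = 13.4 − 3.584 − 1 = 8.816 cmH2O.
Vt = C × 8.816 = 72.7 × 8.816 = 640.92 mL.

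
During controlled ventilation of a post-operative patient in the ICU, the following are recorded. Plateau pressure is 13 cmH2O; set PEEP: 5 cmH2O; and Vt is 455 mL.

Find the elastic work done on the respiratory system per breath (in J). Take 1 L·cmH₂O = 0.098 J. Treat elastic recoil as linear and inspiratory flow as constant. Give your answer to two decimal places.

0.18

Elastic work ≈ ½ × (Pplat − PEEP) × Vt = 0.5 × (13 − 5) × 0.455 L = 0.5 × 8.0 × 0.455 = 1.82 L·cmH2O.
× 0.098 J/(L·cmH2O) → 0.1784 J.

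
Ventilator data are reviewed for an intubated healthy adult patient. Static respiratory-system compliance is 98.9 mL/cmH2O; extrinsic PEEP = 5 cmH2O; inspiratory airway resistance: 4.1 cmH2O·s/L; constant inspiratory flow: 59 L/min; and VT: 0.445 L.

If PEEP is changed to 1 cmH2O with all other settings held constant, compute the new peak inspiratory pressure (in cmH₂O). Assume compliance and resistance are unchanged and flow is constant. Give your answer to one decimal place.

9.5

Flow: 59 L/min ÷ 60 = 0.9833 L/s.
PIP = Vt/C + R·V̇ + PEEP (constant-flow equation of motion).
Only the baseline term changes: ΔPIP = ΔPEEP = 1 − 5 = -4.0 cmH2O.
Original PIP = 445/98.9 + 4.1×0.9833 + 5 = 13.531 cmH2O; new PIP = 13.531 + (-4.0) = 9.531 cmH2O.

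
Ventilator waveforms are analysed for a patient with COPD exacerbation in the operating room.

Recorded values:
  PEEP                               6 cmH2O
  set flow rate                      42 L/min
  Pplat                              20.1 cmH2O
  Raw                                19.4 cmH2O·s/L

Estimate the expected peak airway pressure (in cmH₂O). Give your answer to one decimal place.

33.7

Flow: 42 L/min ÷ 60 = 0.7 L/s.
PIP = Pplat + Raw × flow = 20.1 + 19.4 × 0.7 = 20.1 + 13.58 = 33.68 cmH2O.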